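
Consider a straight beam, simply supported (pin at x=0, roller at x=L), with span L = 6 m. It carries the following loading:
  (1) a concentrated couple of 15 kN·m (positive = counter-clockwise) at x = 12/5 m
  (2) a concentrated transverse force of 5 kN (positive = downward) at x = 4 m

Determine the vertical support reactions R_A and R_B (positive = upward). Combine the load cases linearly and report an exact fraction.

Load 1 — applied couple M₀=15 kN·m at a=12/5 m (b=L-a=18/5):
  R_A = M₀/L = 15/6 = 5/2 kN
  R_B = -M₀/L = -15/6 = -5/2 kN
Load 2 — point force P=5 kN at a=4 m (b=L-a=2):
  R_A = Pb/L = 5·2/6 = 5/3 kN
  R_B = Pa/L = 5·4/6 = 10/3 kN
Superposition: R_A = 25/6 kN, R_B = 5/6 kN

R_A = 25/6 kN, R_B = 5/6 kN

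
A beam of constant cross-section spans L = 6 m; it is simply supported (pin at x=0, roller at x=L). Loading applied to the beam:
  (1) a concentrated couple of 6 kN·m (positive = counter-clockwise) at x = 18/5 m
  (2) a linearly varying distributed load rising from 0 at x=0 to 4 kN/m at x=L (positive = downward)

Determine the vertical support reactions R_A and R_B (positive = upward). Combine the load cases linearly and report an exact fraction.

Load 1 — applied couple M₀=6 kN·m at a=18/5 m (b=L-a=12/5):
  R_A = M₀/L = 6/6 = 1 kN
  R_B = -M₀/L = -6/6 = -1 kN
Load 2 — triangular load w₀=4 kN/m (0→w₀ over full span):
  R_A = w₀L/6 = 4·6/6 = 4 kN
  R_B = w₀L/3 = 4·6/3 = 8 kN
Superposition: R_A = 5 kN, R_B = 7 kN

R_A = 5 kN, R_B = 7 kN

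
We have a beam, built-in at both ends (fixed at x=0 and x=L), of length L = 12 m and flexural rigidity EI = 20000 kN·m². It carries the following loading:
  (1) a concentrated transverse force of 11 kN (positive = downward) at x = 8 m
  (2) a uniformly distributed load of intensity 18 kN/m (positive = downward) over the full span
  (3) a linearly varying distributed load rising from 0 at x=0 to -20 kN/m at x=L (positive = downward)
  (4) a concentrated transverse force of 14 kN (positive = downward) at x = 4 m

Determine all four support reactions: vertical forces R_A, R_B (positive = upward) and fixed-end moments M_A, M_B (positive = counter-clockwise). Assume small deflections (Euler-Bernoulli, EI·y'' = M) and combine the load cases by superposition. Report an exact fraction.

R_A = 767/9 kN, M_A = 464/3 kN·m, R_B = 322/9 kN, M_B = -104 kN·m

Load 1 — point force P=11 kN at a=8 m (b=L-a=4):
  R_A = Pb²(3a+b)/L³ = 11·4²·(3·8+4)/12³ = 77/27 kN
  M_A = Pab²/L² = 11·8·4²/12² = 88/9 kN·m
  R_B = Pa²(a+3b)/L³ = 11·8²·(8+3·4)/12³ = 220/27 kN
  M_B = -Pa²b/L² = -11·8²·4/12² = -176/9 kN·m
Load 2 — uniform load w=18 kN/m over full span:
  R_A = wL/2 = 18·12/2 = 108 kN
  M_A = wL²/12 = 18·12²/12 = 216 kN·m
  R_B = wL/2 = 18·12/2 = 108 kN
  M_B = -wL²/12 = -18·12²/12 = -216 kN·m
Load 3 — triangular load w₀=-20 kN/m (0→w₀ over full span):
  R_A = 3w₀L/20 = 3·(-20)·12/20 = -36 kN
  M_A = w₀L²/30 = (-20)·12²/30 = -96 kN·m
  R_B = 7w₀L/20 = 7·(-20)·12/20 = -84 kN
  M_B = -w₀L²/20 = -(-20)·12²/20 = 144 kN·m
Load 4 — point force P=14 kN at a=4 m (b=L-a=8):
  R_A = Pb²(3a+b)/L³ = 14·8²·(3·4+8)/12³ = 280/27 kN
  M_A = Pab²/L² = 14·4·8²/12² = 224/9 kN·m
  R_B = Pa²(a+3b)/L³ = 14·4²·(4+3·8)/12³ = 98/27 kN
  M_B = -Pa²b/L² = -14·4²·8/12² = -112/9 kN·m
Superposition: R_A = 767/9 kN, M_A = 464/3 kN·m, R_B = 322/9 kN, M_B = -104 kN·m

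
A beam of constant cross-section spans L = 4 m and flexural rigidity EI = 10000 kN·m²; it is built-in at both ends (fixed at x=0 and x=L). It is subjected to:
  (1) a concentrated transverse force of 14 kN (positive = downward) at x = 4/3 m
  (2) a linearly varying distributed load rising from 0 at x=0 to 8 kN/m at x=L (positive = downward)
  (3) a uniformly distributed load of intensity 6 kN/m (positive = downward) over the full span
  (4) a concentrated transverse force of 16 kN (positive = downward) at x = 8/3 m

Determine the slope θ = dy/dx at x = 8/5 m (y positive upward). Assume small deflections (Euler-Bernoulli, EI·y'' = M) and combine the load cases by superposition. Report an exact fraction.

θ(8/5) = -649/1171875 rad

Load 1 — point force P=14 kN at a=4/3 m (b=L-a=8/3):
  θ_1 = Pa²(L-x)(2bL-(3b+a)(L-x))/(2L³EI)  [x>a] = 14·(4/3)²·(4-(8/5))·(2·(8/3)·4-(3·(8/3)+(4/3))·(4-(8/5)))/(2·4³·10000) = -7/140625 rad
Load 2 — triangular load w₀=8 kN/m (0→w₀ over full span):
  θ_2 = -w₀(2x(L-x)(L-2x)(x+2L)+x²(L-x)²)/(120LEI) = -8·(2·(8/5)·(4-(8/5))·(4-2·(8/5))·((8/5)+2·4)+(8/5)²·(4-(8/5))²)/(120·4·10000) = -48/390625 rad
Load 3 — uniform load w=6 kN/m over full span:
  θ_3 = -wx(L-x)(L-2x)/(12EI) = -6·(8/5)·(4-(8/5))·(4-2·(8/5))/(12·10000) = -12/78125 rad
Load 4 — point force P=16 kN at a=8/3 m (b=L-a=4/3):
  θ_4 = -Pb²x(2aL-(3a+b)x)/(2L³EI)  [x≤a] = -16·(4/3)²·(8/5)·(2·(8/3)·4-(3·(8/3)+(4/3))·(8/5))/(2·4³·10000) = -32/140625 rad
Superposition: θ = Σ θ_i = -649/1171875 rad ≈ -0.000554 rad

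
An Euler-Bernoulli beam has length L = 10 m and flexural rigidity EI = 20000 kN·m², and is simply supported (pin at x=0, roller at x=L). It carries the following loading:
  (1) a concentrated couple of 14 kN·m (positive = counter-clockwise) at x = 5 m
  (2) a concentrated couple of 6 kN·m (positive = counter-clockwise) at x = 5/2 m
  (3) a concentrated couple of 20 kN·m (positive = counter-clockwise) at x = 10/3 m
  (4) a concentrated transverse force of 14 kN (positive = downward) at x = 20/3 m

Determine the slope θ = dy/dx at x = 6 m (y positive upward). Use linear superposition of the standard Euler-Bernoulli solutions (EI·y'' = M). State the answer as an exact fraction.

Load 1 — applied couple M₀=14 kN·m at a=5 m (b=L-a=5):
  θ_1 = (M₀x²/(2L)-M₀(x-a)+C₁)/EI  [x>a] with C₁=M₀(3b²-L²)/(6L)=-35/6 = (14·6²/(2·10)-14·(6-5)+(-35/6))/20000 = 161/600000 rad
Load 2 — applied couple M₀=6 kN·m at a=5/2 m (b=L-a=15/2):
  θ_2 = (M₀x²/(2L)-M₀(x-a)+C₁)/EI  [x>a] with C₁=M₀(3b²-L²)/(6L)=55/8 = (6·6²/(2·10)-6·(6-(5/2))+(55/8))/20000 = -133/800000 rad
Load 3 — applied couple M₀=20 kN·m at a=10/3 m (b=L-a=20/3):
  θ_3 = (M₀x²/(2L)-M₀(x-a)+C₁)/EI  [x>a] with C₁=M₀(3b²-L²)/(6L)=100/9 = (20·6²/(2·10)-20·(6-(10/3))+(100/9))/20000 = -7/22500 rad
Load 4 — point force P=14 kN at a=20/3 m (b=L-a=10/3):
  θ_4 = -Pb(L²-b²-3x²)/(6LEI)  [x≤a] = -14·(10/3)·(10²-(10/3)²-3·6²)/(6·10·20000) = 301/405000 rad
Superposition: θ = Σ θ_i = 6923/12960000 rad ≈ 0.000534 rad

θ(6) = 6923/12960000 rad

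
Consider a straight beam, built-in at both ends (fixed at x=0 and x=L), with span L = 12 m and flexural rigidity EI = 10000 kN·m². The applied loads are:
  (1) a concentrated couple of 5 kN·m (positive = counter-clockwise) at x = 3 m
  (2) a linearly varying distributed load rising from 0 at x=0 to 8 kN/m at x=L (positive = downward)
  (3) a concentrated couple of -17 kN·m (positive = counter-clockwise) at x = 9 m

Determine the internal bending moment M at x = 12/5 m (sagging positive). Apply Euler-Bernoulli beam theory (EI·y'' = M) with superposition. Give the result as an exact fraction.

Load 1 — applied couple M₀=5 kN·m at a=3 m (b=L-a=9):
  M_1 = R_Ax - M_A  [x≤a] with R_A=15/32, M_A=-15/16 = (15/32)·(12/5) - (-15/16) = 33/16 kN·m
Load 2 — triangular load w₀=8 kN/m (0→w₀ over full span):
  M_2 = 3w₀Lx/20 - w₀L²/30 - w₀x³/(6L) = 3·8·12·(12/5)/20 - 8·12²/30 - 8·(12/5)³/(6·12) = -672/125 kN·m
Load 3 — applied couple M₀=-17 kN·m at a=9 m (b=L-a=3):
  M_3 = R_Ax - M_A  [x≤a] with R_A=-51/32, M_A=-85/16 = (-51/32)·(12/5) - (-85/16) = 119/80 kN·m
Superposition: M = Σ M_i = -913/500 kN·m ≈ -1.826000 kN·m

M(12/5) = -913/500 kN·m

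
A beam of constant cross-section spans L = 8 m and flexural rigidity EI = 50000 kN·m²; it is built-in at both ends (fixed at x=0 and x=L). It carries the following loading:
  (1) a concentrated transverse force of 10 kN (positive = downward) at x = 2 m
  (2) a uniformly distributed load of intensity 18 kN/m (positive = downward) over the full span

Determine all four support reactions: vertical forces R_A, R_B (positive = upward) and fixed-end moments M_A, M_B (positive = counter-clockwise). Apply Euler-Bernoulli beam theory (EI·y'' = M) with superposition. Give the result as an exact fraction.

R_A = 1287/16 kN, M_A = 429/4 kN·m, R_B = 1177/16 kN, M_B = -399/4 kN·m

Load 1 — point force P=10 kN at a=2 m (b=L-a=6):
  R_A = Pb²(3a+b)/L³ = 10·6²·(3·2+6)/8³ = 135/16 kN
  M_A = Pab²/L² = 10·2·6²/8² = 45/4 kN·m
  R_B = Pa²(a+3b)/L³ = 10·2²·(2+3·6)/8³ = 25/16 kN
  M_B = -Pa²b/L² = -10·2²·6/8² = -15/4 kN·m
Load 2 — uniform load w=18 kN/m over full span:
  R_A = wL/2 = 18·8/2 = 72 kN
  M_A = wL²/12 = 18·8²/12 = 96 kN·m
  R_B = wL/2 = 18·8/2 = 72 kN
  M_B = -wL²/12 = -18·8²/12 = -96 kN·m
Superposition: R_A = 1287/16 kN, M_A = 429/4 kN·m, R_B = 1177/16 kN, M_B = -399/4 kN·m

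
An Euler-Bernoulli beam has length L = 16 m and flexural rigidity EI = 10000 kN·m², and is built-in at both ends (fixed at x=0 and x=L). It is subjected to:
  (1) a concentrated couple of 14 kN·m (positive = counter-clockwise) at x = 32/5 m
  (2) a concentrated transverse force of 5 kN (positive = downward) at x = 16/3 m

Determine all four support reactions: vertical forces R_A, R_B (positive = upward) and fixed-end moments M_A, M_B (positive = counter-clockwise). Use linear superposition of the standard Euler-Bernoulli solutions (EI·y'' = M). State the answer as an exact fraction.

Load 1 — applied couple M₀=14 kN·m at a=32/5 m (b=L-a=48/5):
  R_A = 6M₀ab/L³ = 6·14·(32/5)·(48/5)/16³ = 63/50 kN
  M_A = M₀b(2a-b)/L² = 14·(48/5)·(2·(32/5)-(48/5))/16² = 42/25 kN·m
  R_B = -6M₀ab/L³ = -6·14·(32/5)·(48/5)/16³ = -63/50 kN
  M_B = M₀a(2b-a)/L² = 14·(32/5)·(2·(48/5)-(32/5))/16² = 112/25 kN·m
Load 2 — point force P=5 kN at a=16/3 m (b=L-a=32/3):
  R_A = Pb²(3a+b)/L³ = 5·(32/3)²·(3·(16/3)+(32/3))/16³ = 100/27 kN
  M_A = Pab²/L² = 5·(16/3)·(32/3)²/16² = 320/27 kN·m
  R_B = Pa²(a+3b)/L³ = 5·(16/3)²·((16/3)+3·(32/3))/16³ = 35/27 kN
  M_B = -Pa²b/L² = -5·(16/3)²·(32/3)/16² = -160/27 kN·m
Superposition: R_A = 6701/1350 kN, M_A = 9134/675 kN·m, R_B = 49/1350 kN, M_B = -976/675 kN·m

R_A = 6701/1350 kN, M_A = 9134/675 kN·m, R_B = 49/1350 kN, M_B = -976/675 kN·m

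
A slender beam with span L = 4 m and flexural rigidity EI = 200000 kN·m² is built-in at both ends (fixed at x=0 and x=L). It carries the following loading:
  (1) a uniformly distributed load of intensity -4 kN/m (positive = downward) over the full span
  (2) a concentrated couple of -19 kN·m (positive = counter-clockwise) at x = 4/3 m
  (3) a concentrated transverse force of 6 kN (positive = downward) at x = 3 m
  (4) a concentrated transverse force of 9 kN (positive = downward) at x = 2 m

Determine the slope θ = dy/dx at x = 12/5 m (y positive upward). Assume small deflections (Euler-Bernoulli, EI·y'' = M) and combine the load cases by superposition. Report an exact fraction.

θ(12/5) = 229/18750000 rad

Load 1 — uniform load w=-4 kN/m over full span:
  θ_1 = -wx(L-x)(L-2x)/(12EI) = -(-4)·(12/5)·(4-(12/5))·(4-2·(12/5))/(12·200000) = -2/390625 rad
Load 2 — applied couple M₀=-19 kN·m at a=4/3 m (b=L-a=8/3):
  θ_2 = (R_Ax²/2 - M_Ax - M₀(x-a))/EI  [x>a] with R_A=-19/3, M_A=0 = ((-19/3)·(12/5)²/2 - 0·(12/5) - (-19)·((12/5)-(4/3)))/200000 = 19/1875000 rad
Load 3 — point force P=6 kN at a=3 m (b=L-a=1):
  θ_3 = -Pb²x(2aL-(3a+b)x)/(2L³EI)  [x≤a] = -6·1²·(12/5)·(2·3·4-(3·3+1)·(12/5))/(2·4³·200000) = 0 rad
Load 4 — point force P=9 kN at a=2 m (b=L-a=2):
  θ_4 = Pa²(L-x)(2bL-(3b+a)(L-x))/(2L³EI)  [x>a] = 9·2²·(4-(12/5))·(2·2·4-(3·2+2)·(4-(12/5)))/(2·4³·200000) = 9/1250000 rad
Superposition: θ = Σ θ_i = 229/18750000 rad ≈ 0.000012 rad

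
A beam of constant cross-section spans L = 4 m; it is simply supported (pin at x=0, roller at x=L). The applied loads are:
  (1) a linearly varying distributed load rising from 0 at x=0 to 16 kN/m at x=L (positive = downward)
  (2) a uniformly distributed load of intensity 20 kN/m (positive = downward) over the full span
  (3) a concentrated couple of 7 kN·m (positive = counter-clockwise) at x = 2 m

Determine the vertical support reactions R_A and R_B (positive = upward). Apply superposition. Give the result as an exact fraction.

Load 1 — triangular load w₀=16 kN/m (0→w₀ over full span):
  R_A = w₀L/6 = 16·4/6 = 32/3 kN
  R_B = w₀L/3 = 16·4/3 = 64/3 kN
Load 2 — uniform load w=20 kN/m over full span:
  R_A = wL/2 = 20·4/2 = 40 kN
  R_B = wL/2 = 20·4/2 = 40 kN
Load 3 — applied couple M₀=7 kN·m at a=2 m (b=L-a=2):
  R_A = M₀/L = 7/4 kN
  R_B = -M₀/L = -7/4 kN
Superposition: R_A = 629/12 kN, R_B = 715/12 kN

R_A = 629/12 kN, R_B = 715/12 kN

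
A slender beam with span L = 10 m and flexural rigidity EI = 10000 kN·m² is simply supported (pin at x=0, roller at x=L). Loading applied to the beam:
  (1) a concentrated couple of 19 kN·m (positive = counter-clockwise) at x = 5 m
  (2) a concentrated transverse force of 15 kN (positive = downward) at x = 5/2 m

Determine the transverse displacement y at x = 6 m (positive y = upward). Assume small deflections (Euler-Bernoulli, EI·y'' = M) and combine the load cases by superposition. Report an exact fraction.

y(6) = -7319/400000 m

Load 1 — applied couple M₀=19 kN·m at a=5 m (b=L-a=5):
  y_1 = (M₀x³/(6L)-M₀(x-a)²/2+C₁x)/EI  [x>a] with C₁=M₀(3b²-L²)/(6L)=-95/12 = (19·6³/(6·10)-19·(6-5)²/2+(-95/12)·6)/10000 = 57/50000 m
Load 2 — point force P=15 kN at a=5/2 m (b=L-a=15/2):
  y_2 = -Pa(L-x)(2Lx-a²-x²)/(6LEI)  [x>a] = -15·(5/2)·(10-6)·(2·10·6-(5/2)²-6²)/(6·10·10000) = -311/16000 m
Superposition: y = Σ y_i = -7319/400000 m ≈ -0.018298 m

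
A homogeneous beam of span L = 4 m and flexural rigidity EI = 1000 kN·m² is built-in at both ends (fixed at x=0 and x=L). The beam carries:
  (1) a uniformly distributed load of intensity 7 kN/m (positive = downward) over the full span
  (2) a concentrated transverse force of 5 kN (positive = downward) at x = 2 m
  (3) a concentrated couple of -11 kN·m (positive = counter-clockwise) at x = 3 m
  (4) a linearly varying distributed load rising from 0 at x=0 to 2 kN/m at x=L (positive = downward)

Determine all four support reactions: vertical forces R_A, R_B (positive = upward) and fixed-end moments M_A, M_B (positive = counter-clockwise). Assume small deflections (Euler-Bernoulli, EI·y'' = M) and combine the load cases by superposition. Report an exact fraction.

R_A = 2337/160 kN, M_A = 757/80 kN·m, R_B = 3583/160 kN, M_B = -2729/240 kN·m

Load 1 — uniform load w=7 kN/m over full span:
  R_A = wL/2 = 7·4/2 = 14 kN
  M_A = wL²/12 = 7·4²/12 = 28/3 kN·m
  R_B = wL/2 = 7·4/2 = 14 kN
  M_B = -wL²/12 = -7·4²/12 = -28/3 kN·m
Load 2 — point force P=5 kN at a=2 m (b=L-a=2):
  R_A = Pb²(3a+b)/L³ = 5·2²·(3·2+2)/4³ = 5/2 kN
  M_A = Pab²/L² = 5·2·2²/4² = 5/2 kN·m
  R_B = Pa²(a+3b)/L³ = 5·2²·(2+3·2)/4³ = 5/2 kN
  M_B = -Pa²b/L² = -5·2²·2/4² = -5/2 kN·m
Load 3 — applied couple M₀=-11 kN·m at a=3 m (b=L-a=1):
  R_A = 6M₀ab/L³ = 6·(-11)·3·1/4³ = -99/32 kN
  M_A = M₀b(2a-b)/L² = (-11)·1·(2·3-1)/4² = -55/16 kN·m
  R_B = -6M₀ab/L³ = -6·(-11)·3·1/4³ = 99/32 kN
  M_B = M₀a(2b-a)/L² = (-11)·3·(2·1-3)/4² = 33/16 kN·m
Load 4 — triangular load w₀=2 kN/m (0→w₀ over full span):
  R_A = 3w₀L/20 = 3·2·4/20 = 6/5 kN
  M_A = w₀L²/30 = 2·4²/30 = 16/15 kN·m
  R_B = 7w₀L/20 = 7·2·4/20 = 14/5 kN
  M_B = -w₀L²/20 = -2·4²/20 = -8/5 kN·m
Superposition: R_A = 2337/160 kN, M_A = 757/80 kN·m, R_B = 3583/160 kN, M_B = -2729/240 kN·m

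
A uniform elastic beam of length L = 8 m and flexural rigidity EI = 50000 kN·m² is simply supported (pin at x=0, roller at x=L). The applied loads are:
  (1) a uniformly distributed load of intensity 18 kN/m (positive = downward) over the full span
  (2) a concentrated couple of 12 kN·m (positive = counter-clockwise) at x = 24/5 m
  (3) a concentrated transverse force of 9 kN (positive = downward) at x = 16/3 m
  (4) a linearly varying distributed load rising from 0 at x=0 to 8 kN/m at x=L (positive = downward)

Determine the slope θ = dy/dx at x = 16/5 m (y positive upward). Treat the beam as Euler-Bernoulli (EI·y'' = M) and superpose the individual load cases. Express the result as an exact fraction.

Load 1 — uniform load w=18 kN/m over full span:
  θ_1 = -w(L³-6Lx²+4x³)/(24EI) = -18·(8³-6·8·(16/5)²+4·(16/5)³)/(24·50000) = -888/390625 rad
Load 2 — applied couple M₀=12 kN·m at a=24/5 m (b=L-a=16/5):
  θ_2 = (M₀x²/(2L)+C₁)/EI  [x≤a] with C₁=M₀(3b²-L²)/(6L)=-208/25 = (12·(16/5)²/(2·8)+(-208/25))/50000 = -1/78125 rad
Load 3 — point force P=9 kN at a=16/3 m (b=L-a=8/3):
  θ_3 = -Pb(L²-b²-3x²)/(6LEI)  [x≤a] = -9·(8/3)·(8²-(8/3)²-3·(16/5)²)/(6·8·50000) = -184/703125 rad
Load 4 — triangular load w₀=8 kN/m (0→w₀ over full span):
  θ_4 = -w₀(7L⁴-30L²x²+15x⁴)/(360LEI) = -8·(7·8⁴-30·8²·(16/5)²+15·(16/5)⁴)/(360·8·50000) = -10336/17578125 rad
Superposition: θ = Σ θ_i = -55121/17578125 rad ≈ -0.003136 rad

θ(16/5) = -55121/17578125 rad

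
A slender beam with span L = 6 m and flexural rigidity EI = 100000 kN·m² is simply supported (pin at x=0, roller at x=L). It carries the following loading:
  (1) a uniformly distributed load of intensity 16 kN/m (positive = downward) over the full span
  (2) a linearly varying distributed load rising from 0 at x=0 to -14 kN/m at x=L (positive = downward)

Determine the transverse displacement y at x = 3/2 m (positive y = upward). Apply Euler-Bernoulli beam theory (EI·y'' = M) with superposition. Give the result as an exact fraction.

y(3/2) = -28647/25600000 m

Load 1 — uniform load w=16 kN/m over full span:
  y_1 = -wx(L³-2Lx²+x³)/(24EI) = -16·(3/2)·(6³-2·6·(3/2)²+(3/2)³)/(24·100000) = -1539/800000 m
Load 2 — triangular load w₀=-14 kN/m (0→w₀ over full span):
  y_2 = -w₀x(7L⁴-10L²x²+3x⁴)/(360LEI) = -(-14)·(3/2)·(7·6⁴-10·6²·(3/2)²+3·(3/2)⁴)/(360·6·100000) = 20601/25600000 m
Superposition: y = Σ y_i = -28647/25600000 m ≈ -0.001119 m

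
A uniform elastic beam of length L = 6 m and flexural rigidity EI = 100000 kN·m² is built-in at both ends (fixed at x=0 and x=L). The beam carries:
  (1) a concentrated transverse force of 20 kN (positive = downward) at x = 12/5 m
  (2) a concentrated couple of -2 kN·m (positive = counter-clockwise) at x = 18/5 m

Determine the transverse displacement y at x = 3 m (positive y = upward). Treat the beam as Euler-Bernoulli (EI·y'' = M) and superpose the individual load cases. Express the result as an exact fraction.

Load 1 — point force P=20 kN at a=12/5 m (b=L-a=18/5):
  y_1 = -Pa²(L-x)²(3bL-(3b+a)(L-x))/(6L³EI)  [x>a] = -20·(12/5)²·(6-3)²·(3·(18/5)·6-(3·(18/5)+(12/5))·(6-3))/(6·6³·100000) = -63/312500 m
Load 2 — applied couple M₀=-2 kN·m at a=18/5 m (b=L-a=12/5):
  y_2 = (R_Ax³/6 - M_Ax²/2)/EI  [x≤a] with R_A=-12/25, M_A=-16/25 = ((-12/25)·3³/6 - (-16/25)·3²/2)/100000 = 9/1250000 m
Superposition: y = Σ y_i = -243/1250000 m ≈ -0.000194 m

y(3) = -243/1250000 m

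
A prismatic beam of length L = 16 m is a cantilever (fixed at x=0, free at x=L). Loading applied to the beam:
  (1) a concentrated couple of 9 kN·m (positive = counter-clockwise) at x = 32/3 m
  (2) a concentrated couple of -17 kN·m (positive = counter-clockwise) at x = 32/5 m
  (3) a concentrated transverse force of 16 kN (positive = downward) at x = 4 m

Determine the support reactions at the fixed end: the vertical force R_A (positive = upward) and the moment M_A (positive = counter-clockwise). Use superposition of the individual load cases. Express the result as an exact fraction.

Load 1 — applied couple M₀=9 kN·m at a=32/3 m (b=L-a=16/3):
  R_A = 0 kN
  M_A = -M₀ = -9 kN·m
Load 2 — applied couple M₀=-17 kN·m at a=32/5 m (b=L-a=48/5):
  R_A = 0 kN
  M_A = -M₀ = -(-17) = 17 kN·m
Load 3 — point force P=16 kN at a=4 m (b=L-a=12):
  R_A = P = 16 kN
  M_A = Pa = 16·4 = 64 kN·m
Superposition: R_A = 16 kN, M_A = 72 kN·m

R_A = 16 kN, M_A = 72 kN·m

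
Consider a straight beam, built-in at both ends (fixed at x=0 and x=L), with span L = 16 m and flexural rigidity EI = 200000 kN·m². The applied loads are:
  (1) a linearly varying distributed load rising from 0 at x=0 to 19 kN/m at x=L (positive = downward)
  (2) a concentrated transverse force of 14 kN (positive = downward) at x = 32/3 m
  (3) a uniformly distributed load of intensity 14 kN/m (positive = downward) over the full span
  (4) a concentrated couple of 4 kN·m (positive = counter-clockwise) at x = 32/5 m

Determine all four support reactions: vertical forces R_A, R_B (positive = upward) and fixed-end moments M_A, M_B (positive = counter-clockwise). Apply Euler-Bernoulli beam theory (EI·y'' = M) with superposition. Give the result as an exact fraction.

Load 1 — triangular load w₀=19 kN/m (0→w₀ over full span):
  R_A = 3w₀L/20 = 3·19·16/20 = 228/5 kN
  M_A = w₀L²/30 = 19·16²/30 = 2432/15 kN·m
  R_B = 7w₀L/20 = 7·19·16/20 = 532/5 kN
  M_B = -w₀L²/20 = -19·16²/20 = -1216/5 kN·m
Load 2 — point force P=14 kN at a=32/3 m (b=L-a=16/3):
  R_A = Pb²(3a+b)/L³ = 14·(16/3)²·(3·(32/3)+(16/3))/16³ = 98/27 kN
  M_A = Pab²/L² = 14·(32/3)·(16/3)²/16² = 448/27 kN·m
  R_B = Pa²(a+3b)/L³ = 14·(32/3)²·((32/3)+3·(16/3))/16³ = 280/27 kN
  M_B = -Pa²b/L² = -14·(32/3)²·(16/3)/16² = -896/27 kN·m
Load 3 — uniform load w=14 kN/m over full span:
  R_A = wL/2 = 14·16/2 = 112 kN
  M_A = wL²/12 = 14·16²/12 = 896/3 kN·m
  R_B = wL/2 = 14·16/2 = 112 kN
  M_B = -wL²/12 = -14·16²/12 = -896/3 kN·m
Load 4 — applied couple M₀=4 kN·m at a=32/5 m (b=L-a=48/5):
  R_A = 6M₀ab/L³ = 6·4·(32/5)·(48/5)/16³ = 9/25 kN
  M_A = M₀b(2a-b)/L² = 4·(48/5)·(2·(32/5)-(48/5))/16² = 12/25 kN·m
  R_B = -6M₀ab/L³ = -6·4·(32/5)·(48/5)/16³ = -9/25 kN
  M_B = M₀a(2b-a)/L² = 4·(32/5)·(2·(48/5)-(32/5))/16² = 32/25 kN·m
Superposition: R_A = 109073/675 kN, M_A = 322564/675 kN·m, R_B = 154177/675 kN, M_B = -387296/675 kN·m

R_A = 109073/675 kN, M_A = 322564/675 kN·m, R_B = 154177/675 kN, M_B = -387296/675 kN·m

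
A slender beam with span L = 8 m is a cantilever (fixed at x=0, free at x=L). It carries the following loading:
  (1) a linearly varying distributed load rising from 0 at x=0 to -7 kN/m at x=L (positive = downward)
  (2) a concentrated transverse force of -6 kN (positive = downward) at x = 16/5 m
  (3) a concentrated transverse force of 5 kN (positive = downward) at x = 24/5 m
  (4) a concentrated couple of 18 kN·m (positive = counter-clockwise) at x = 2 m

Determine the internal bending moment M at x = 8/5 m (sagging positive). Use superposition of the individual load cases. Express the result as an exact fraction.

M(8/5) = 43774/375 kN·m

Load 1 — triangular load w₀=-7 kN/m (0→w₀ over full span):
  M_1 = w₀Lx/2 - w₀L²/3 - w₀x³/(6L) = (-7)·8·(8/5)/2 - (-7)·8²/3 - (-7)·(8/5)³/(6·8) = 39424/375 kN·m
Load 2 — point force P=-6 kN at a=16/5 m (b=L-a=24/5):
  M_2 = -P(a-x)  [x≤a] = -(-6)·((16/5)-(8/5)) = 48/5 kN·m
Load 3 — point force P=5 kN at a=24/5 m (b=L-a=16/5):
  M_3 = -P(a-x)  [x≤a] = -5·((24/5)-(8/5)) = -16 kN·m
Load 4 — applied couple M₀=18 kN·m at a=2 m (b=L-a=6):
  M_4 = M₀  [x≤a] = 18 = 18 kN·m
Superposition: M = Σ M_i = 43774/375 kN·m ≈ 116.730667 kN·m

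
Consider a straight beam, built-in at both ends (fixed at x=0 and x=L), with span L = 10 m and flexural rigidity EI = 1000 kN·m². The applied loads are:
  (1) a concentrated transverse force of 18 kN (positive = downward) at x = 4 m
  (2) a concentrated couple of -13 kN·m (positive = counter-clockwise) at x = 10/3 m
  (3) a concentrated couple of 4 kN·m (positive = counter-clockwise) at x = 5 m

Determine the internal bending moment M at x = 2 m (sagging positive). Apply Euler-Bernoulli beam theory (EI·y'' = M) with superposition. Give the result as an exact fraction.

M(2) = -2197/375 kN·m

Load 1 — point force P=18 kN at a=4 m (b=L-a=6):
  M_1 = Pb²(3a+b)x/L³ - Pab²/L²  [x≤a] = 18·6²·(3·4+6)·2/10³ - 18·4·6²/10² = -324/125 kN·m
Load 2 — applied couple M₀=-13 kN·m at a=10/3 m (b=L-a=20/3):
  M_2 = R_Ax - M_A  [x≤a] with R_A=-26/15, M_A=0 = (-26/15)·2 - 0 = -52/15 kN·m
Load 3 — applied couple M₀=4 kN·m at a=5 m (b=L-a=5):
  M_3 = R_Ax - M_A  [x≤a] with R_A=3/5, M_A=1 = (3/5)·2 - 1 = 1/5 kN·m
Superposition: M = Σ M_i = -2197/375 kN·m ≈ -5.858667 kN·m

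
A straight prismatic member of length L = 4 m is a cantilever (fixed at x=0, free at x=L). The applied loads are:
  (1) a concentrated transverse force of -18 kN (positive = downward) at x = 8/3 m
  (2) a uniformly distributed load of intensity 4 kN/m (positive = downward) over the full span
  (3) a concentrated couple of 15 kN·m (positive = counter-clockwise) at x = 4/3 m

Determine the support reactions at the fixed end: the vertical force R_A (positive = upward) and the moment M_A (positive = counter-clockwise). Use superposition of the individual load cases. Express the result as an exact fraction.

R_A = -2 kN, M_A = -31 kN·m

Load 1 — point force P=-18 kN at a=8/3 m (b=L-a=4/3):
  R_A = P = (-18) = -18 kN
  M_A = Pa = (-18)·(8/3) = -48 kN·m
Load 2 — uniform load w=4 kN/m over full span:
  R_A = wL = 4·4 = 16 kN
  M_A = wL²/2 = 4·4²/2 = 32 kN·m
Load 3 — applied couple M₀=15 kN·m at a=4/3 m (b=L-a=8/3):
  R_A = 0 kN
  M_A = -M₀ = -15 kN·m
Superposition: R_A = -2 kN, M_A = -31 kN·m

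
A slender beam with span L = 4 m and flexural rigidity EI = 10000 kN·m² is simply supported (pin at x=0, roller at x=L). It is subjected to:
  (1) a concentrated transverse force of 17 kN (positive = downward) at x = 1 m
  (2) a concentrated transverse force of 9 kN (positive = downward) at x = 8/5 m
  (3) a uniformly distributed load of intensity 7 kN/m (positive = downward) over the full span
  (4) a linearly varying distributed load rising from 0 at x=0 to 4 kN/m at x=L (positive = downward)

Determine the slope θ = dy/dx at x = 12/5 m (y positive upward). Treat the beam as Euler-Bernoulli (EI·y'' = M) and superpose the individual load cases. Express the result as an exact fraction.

Load 1 — point force P=17 kN at a=1 m (b=L-a=3):
  θ_1 = -Pa(2L²-6Lx+3x²+a²)/(6LEI)  [x>a] = -17·1·(2·4²-6·4·(12/5)+3·(12/5)²+1²)/(6·4·10000) = 1037/2000000 rad
Load 2 — point force P=9 kN at a=8/5 m (b=L-a=12/5):
  θ_2 = -Pa(2L²-6Lx+3x²+a²)/(6LEI)  [x>a] = -9·(8/5)·(2·4²-6·4·(12/5)+3·(12/5)²+(8/5)²)/(6·4·10000) = 27/78125 rad
Load 3 — uniform load w=7 kN/m over full span:
  θ_3 = -w(L³-6Lx²+4x³)/(24EI) = -7·(4³-6·4·(12/5)²+4·(12/5)³)/(24·10000) = 259/468750 rad
Load 4 — triangular load w₀=4 kN/m (0→w₀ over full span):
  θ_4 = -w₀(7L⁴-30L²x²+15x⁴)/(360LEI) = -4·(7·4⁴-30·4²·(12/5)²+15·(12/5)⁴)/(360·4·10000) = 464/3515625 rad
Superposition: θ = Σ θ_i = 696877/450000000 rad ≈ 0.001549 rad

θ(12/5) = 696877/450000000 rad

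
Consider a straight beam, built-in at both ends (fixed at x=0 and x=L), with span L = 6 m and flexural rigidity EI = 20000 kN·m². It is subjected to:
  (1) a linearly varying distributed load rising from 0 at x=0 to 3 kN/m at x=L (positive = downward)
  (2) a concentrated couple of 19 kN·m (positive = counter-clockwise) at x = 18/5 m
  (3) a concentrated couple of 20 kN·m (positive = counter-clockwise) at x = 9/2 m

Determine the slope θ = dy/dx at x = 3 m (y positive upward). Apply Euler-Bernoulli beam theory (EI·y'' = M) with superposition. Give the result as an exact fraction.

θ(3) = 27/8000000 rad

Load 1 — triangular load w₀=3 kN/m (0→w₀ over full span):
  θ_1 = -w₀(2x(L-x)(L-2x)(x+2L)+x²(L-x)²)/(120LEI) = -3·(2·3·(6-3)·(6-2·3)·(3+2·6)+3²·(6-3)²)/(120·6·20000) = -27/1600000 rad
Load 2 — applied couple M₀=19 kN·m at a=18/5 m (b=L-a=12/5):
  θ_2 = (R_Ax²/2 - M_Ax)/EI  [x≤a] with R_A=114/25, M_A=152/25 = ((114/25)·3²/2 - (152/25)·3)/20000 = 57/500000 rad
Load 3 — applied couple M₀=20 kN·m at a=9/2 m (b=L-a=3/2):
  θ_3 = (R_Ax²/2 - M_Ax)/EI  [x≤a] with R_A=15/4, M_A=25/4 = ((15/4)·3²/2 - (25/4)·3)/20000 = -3/32000 rad
Superposition: θ = Σ θ_i = 27/8000000 rad ≈ 0.000003 rad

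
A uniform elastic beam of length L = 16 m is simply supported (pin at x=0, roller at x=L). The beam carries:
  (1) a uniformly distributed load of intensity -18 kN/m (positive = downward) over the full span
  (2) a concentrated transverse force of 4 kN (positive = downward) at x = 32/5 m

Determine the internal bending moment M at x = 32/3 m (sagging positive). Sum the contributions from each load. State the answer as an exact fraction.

M(32/3) = -7552/15 kN·m

Load 1 — uniform load w=-18 kN/m over full span:
  M_1 = wx(L-x)/2 = (-18)·(32/3)·(16-(32/3))/2 = -512 kN·m
Load 2 — point force P=4 kN at a=32/5 m (b=L-a=48/5):
  M_2 = Pa(L-x)/L  [x>a] = 4·(32/5)·(16-(32/3))/16 = 128/15 kN·m
Superposition: M = Σ M_i = -7552/15 kN·m ≈ -503.466667 kN·m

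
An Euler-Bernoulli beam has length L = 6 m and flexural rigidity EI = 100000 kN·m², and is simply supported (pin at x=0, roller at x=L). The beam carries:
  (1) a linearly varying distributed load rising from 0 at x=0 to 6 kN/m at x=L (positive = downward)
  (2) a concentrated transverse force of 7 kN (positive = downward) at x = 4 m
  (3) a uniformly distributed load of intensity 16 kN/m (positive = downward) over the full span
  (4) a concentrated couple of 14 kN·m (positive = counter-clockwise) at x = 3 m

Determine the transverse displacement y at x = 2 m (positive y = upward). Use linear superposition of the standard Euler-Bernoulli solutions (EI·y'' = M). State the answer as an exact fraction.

Load 1 — triangular load w₀=6 kN/m (0→w₀ over full span):
  y_1 = -w₀x(7L⁴-10L²x²+3x⁴)/(360LEI) = -6·2·(7·6⁴-10·6²·2²+3·2⁴)/(360·6·100000) = -4/9375 m
Load 2 — point force P=7 kN at a=4 m (b=L-a=2):
  y_2 = -Pbx(L²-b²-x²)/(6LEI)  [x≤a] = -7·2·2·(6²-2²-2²)/(6·6·100000) = -49/225000 m
Load 3 — uniform load w=16 kN/m over full span:
  y_3 = -wx(L³-2Lx²+x³)/(24EI) = -16·2·(6³-2·6·2²+2³)/(24·100000) = -22/9375 m
Load 4 — applied couple M₀=14 kN·m at a=3 m (b=L-a=3):
  y_4 = (M₀x³/(6L)+C₁x)/EI  [x≤a] with C₁=M₀(3b²-L²)/(6L)=-7/2 = (14·2³/(6·6)+(-7/2)·2)/100000 = -7/180000 m
Superposition: y = Σ y_i = -303/100000 m ≈ -0.003030 m

y(2) = -303/100000 m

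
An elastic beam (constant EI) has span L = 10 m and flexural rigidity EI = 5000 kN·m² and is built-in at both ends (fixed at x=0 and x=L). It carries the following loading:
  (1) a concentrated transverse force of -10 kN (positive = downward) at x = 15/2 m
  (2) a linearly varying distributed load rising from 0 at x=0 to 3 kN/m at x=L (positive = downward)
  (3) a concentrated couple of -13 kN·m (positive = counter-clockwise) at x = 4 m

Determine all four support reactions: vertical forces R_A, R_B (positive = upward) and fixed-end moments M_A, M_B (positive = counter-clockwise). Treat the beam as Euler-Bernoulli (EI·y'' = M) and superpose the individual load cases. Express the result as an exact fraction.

R_A = 2131/2000 kN, M_A = 1501/400 kN·m, R_B = 7869/2000 kN, M_B = -2039/400 kN·m

Load 1 — point force P=-10 kN at a=15/2 m (b=L-a=5/2):
  R_A = Pb²(3a+b)/L³ = (-10)·(5/2)²·(3·(15/2)+(5/2))/10³ = -25/16 kN
  M_A = Pab²/L² = (-10)·(15/2)·(5/2)²/10² = -75/16 kN·m
  R_B = Pa²(a+3b)/L³ = (-10)·(15/2)²·((15/2)+3·(5/2))/10³ = -135/16 kN
  M_B = -Pa²b/L² = -(-10)·(15/2)²·(5/2)/10² = 225/16 kN·m
Load 2 — triangular load w₀=3 kN/m (0→w₀ over full span):
  R_A = 3w₀L/20 = 3·3·10/20 = 9/2 kN
  M_A = w₀L²/30 = 3·10²/30 = 10 kN·m
  R_B = 7w₀L/20 = 7·3·10/20 = 21/2 kN
  M_B = -w₀L²/20 = -3·10²/20 = -15 kN·m
Load 3 — applied couple M₀=-13 kN·m at a=4 m (b=L-a=6):
  R_A = 6M₀ab/L³ = 6·(-13)·4·6/10³ = -234/125 kN
  M_A = M₀b(2a-b)/L² = (-13)·6·(2·4-6)/10² = -39/25 kN·m
  R_B = -6M₀ab/L³ = -6·(-13)·4·6/10³ = 234/125 kN
  M_B = M₀a(2b-a)/L² = (-13)·4·(2·6-4)/10² = -104/25 kN·m
Superposition: R_A = 2131/2000 kN, M_A = 1501/400 kN·m, R_B = 7869/2000 kN, M_B = -2039/400 kN·m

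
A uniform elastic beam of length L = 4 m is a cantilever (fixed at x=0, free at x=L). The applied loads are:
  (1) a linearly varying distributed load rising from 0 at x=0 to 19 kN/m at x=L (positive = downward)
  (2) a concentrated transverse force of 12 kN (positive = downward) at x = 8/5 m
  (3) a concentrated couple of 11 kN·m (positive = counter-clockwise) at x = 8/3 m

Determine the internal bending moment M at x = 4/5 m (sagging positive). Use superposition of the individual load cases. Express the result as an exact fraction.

Load 1 — triangular load w₀=19 kN/m (0→w₀ over full span):
  M_1 = w₀Lx/2 - w₀L²/3 - w₀x³/(6L) = 19·4·(4/5)/2 - 19·4²/3 - 19·(4/5)³/(6·4) = -26752/375 kN·m
Load 2 — point force P=12 kN at a=8/5 m (b=L-a=12/5):
  M_2 = -P(a-x)  [x≤a] = -12·((8/5)-(4/5)) = -48/5 kN·m
Load 3 — applied couple M₀=11 kN·m at a=8/3 m (b=L-a=4/3):
  M_3 = M₀  [x≤a] = 11 = 11 kN·m
Superposition: M = Σ M_i = -26227/375 kN·m ≈ -69.938667 kN·m

M(4/5) = -26227/375 kN·m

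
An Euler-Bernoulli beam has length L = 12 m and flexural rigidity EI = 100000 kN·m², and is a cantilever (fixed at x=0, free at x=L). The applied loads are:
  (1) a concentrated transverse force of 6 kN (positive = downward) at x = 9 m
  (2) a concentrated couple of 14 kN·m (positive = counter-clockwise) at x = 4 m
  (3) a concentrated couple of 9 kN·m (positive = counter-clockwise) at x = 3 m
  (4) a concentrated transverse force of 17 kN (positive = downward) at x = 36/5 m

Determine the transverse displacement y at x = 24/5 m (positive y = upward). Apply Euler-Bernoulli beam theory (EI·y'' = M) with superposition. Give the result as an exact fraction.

y(24/5) = -340573/25000000 m

Load 1 — point force P=6 kN at a=9 m (b=L-a=3):
  y_1 = -Px²(3a-x)/(6EI)  [x≤a] = -6·(24/5)²·(3·9-(24/5))/(6·100000) = -1998/390625 m
Load 2 — applied couple M₀=14 kN·m at a=4 m (b=L-a=8):
  y_2 = M₀a(2x-a)/(2EI)  [x>a] = 14·4·(2·(24/5)-4)/(2·100000) = 49/31250 m
Load 3 — applied couple M₀=9 kN·m at a=3 m (b=L-a=9):
  y_3 = M₀a(2x-a)/(2EI)  [x>a] = 9·3·(2·(24/5)-3)/(2·100000) = 891/1000000 m
Load 4 — point force P=17 kN at a=36/5 m (b=L-a=24/5):
  y_4 = -Px²(3a-x)/(6EI)  [x≤a] = -17·(24/5)²·(3·(36/5)-(24/5))/(6·100000) = -4284/390625 m
Superposition: y = Σ y_i = -340573/25000000 m ≈ -0.013623 m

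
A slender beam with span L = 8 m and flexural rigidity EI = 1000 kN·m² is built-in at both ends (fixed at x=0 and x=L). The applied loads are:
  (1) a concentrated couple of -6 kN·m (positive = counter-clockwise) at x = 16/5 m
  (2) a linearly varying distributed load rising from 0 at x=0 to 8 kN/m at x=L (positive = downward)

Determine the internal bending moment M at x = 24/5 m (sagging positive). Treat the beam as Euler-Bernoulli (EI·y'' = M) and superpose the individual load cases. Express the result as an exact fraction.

M(24/5) = 4544/375 kN·m

Load 1 — applied couple M₀=-6 kN·m at a=16/5 m (b=L-a=24/5):
  M_1 = R_Ax - M_A - M₀  [x>a] with R_A=-27/25, M_A=-18/25 = (-27/25)·(24/5) - (-18/25) - (-6) = 192/125 kN·m
Load 2 — triangular load w₀=8 kN/m (0→w₀ over full span):
  M_2 = 3w₀Lx/20 - w₀L²/30 - w₀x³/(6L) = 3·8·8·(24/5)/20 - 8·8²/30 - 8·(24/5)³/(6·8) = 3968/375 kN·m
Superposition: M = Σ M_i = 4544/375 kN·m ≈ 12.117333 kN·m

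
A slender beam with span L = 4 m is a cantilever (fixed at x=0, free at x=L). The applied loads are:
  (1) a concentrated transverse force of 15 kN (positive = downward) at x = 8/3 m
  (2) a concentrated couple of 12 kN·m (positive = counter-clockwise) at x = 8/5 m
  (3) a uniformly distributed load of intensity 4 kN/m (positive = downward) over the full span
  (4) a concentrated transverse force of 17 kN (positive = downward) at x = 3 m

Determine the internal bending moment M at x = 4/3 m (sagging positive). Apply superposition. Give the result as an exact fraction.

M(4/3) = -455/9 kN·m

Load 1 — point force P=15 kN at a=8/3 m (b=L-a=4/3):
  M_1 = -P(a-x)  [x≤a] = -15·((8/3)-(4/3)) = -20 kN·m
Load 2 — applied couple M₀=12 kN·m at a=8/5 m (b=L-a=12/5):
  M_2 = M₀  [x≤a] = 12 = 12 kN·m
Load 3 — uniform load w=4 kN/m over full span:
  M_3 = -w(L-x)²/2 = -4·(4-(4/3))²/2 = -128/9 kN·m
Load 4 — point force P=17 kN at a=3 m (b=L-a=1):
  M_4 = -P(a-x)  [x≤a] = -17·(3-(4/3)) = -85/3 kN·m
Superposition: M = Σ M_i = -455/9 kN·m ≈ -50.555556 kN·m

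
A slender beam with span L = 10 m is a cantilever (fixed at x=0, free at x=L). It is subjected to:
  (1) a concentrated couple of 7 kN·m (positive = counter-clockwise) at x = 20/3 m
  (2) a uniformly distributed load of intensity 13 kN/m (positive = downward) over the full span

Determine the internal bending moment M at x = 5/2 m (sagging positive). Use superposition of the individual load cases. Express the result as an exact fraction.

Load 1 — applied couple M₀=7 kN·m at a=20/3 m (b=L-a=10/3):
  M_1 = M₀  [x≤a] = 7 = 7 kN·m
Load 2 — uniform load w=13 kN/m over full span:
  M_2 = -w(L-x)²/2 = -13·(10-(5/2))²/2 = -2925/8 kN·m
Superposition: M = Σ M_i = -2869/8 kN·m ≈ -358.625000 kN·m

M(5/2) = -2869/8 kN·m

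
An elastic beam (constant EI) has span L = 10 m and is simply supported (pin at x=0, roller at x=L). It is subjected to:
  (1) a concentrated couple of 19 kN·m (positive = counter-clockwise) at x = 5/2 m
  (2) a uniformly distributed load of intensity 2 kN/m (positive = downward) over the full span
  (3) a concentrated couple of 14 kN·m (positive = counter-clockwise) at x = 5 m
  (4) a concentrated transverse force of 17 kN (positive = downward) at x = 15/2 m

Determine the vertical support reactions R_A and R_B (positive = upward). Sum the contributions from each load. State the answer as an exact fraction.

R_A = 351/20 kN, R_B = 389/20 kN

Load 1 — applied couple M₀=19 kN·m at a=5/2 m (b=L-a=15/2):
  R_A = M₀/L = 19/10 kN
  R_B = -M₀/L = -19/10 kN
Load 2 — uniform load w=2 kN/m over full span:
  R_A = wL/2 = 2·10/2 = 10 kN
  R_B = wL/2 = 2·10/2 = 10 kN
Load 3 — applied couple M₀=14 kN·m at a=5 m (b=L-a=5):
  R_A = M₀/L = 14/10 = 7/5 kN
  R_B = -M₀/L = -14/10 = -7/5 kN
Load 4 — point force P=17 kN at a=15/2 m (b=L-a=5/2):
  R_A = Pb/L = 17·(5/2)/10 = 17/4 kN
  R_B = Pa/L = 17·(15/2)/10 = 51/4 kN
Superposition: R_A = 351/20 kN, R_B = 389/20 kN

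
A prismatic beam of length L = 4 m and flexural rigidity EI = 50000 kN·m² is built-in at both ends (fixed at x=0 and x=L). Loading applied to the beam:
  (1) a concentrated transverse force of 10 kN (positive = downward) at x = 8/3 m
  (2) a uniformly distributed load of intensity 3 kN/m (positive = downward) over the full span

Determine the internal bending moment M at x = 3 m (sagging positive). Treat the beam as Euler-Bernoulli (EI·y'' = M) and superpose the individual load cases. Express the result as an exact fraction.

Load 1 — point force P=10 kN at a=8/3 m (b=L-a=4/3):
  M_1 = Pa²(a+3b)(L-x)/L³ - Pa²b/L²  [x>a] = 10·(8/3)²·((8/3)+3·(4/3))·(4-3)/4³ - 10·(8/3)²·(4/3)/4² = 40/27 kN·m
Load 2 — uniform load w=3 kN/m over full span:
  M_2 = wLx/2 - wL²/12 - wx²/2 = 3·4·3/2 - 3·4²/12 - 3·3²/2 = 1/2 kN·m
Superposition: M = Σ M_i = 107/54 kN·m ≈ 1.981481 kN·m

M(3) = 107/54 kN·m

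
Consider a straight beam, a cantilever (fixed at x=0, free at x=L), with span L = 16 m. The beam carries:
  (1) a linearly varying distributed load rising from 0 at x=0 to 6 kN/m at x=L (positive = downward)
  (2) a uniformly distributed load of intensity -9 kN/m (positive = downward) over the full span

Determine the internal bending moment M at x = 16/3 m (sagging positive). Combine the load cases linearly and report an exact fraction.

Load 1 — triangular load w₀=6 kN/m (0→w₀ over full span):
  M_1 = w₀Lx/2 - w₀L²/3 - w₀x³/(6L) = 6·16·(16/3)/2 - 6·16²/3 - 6·(16/3)³/(6·16) = -7168/27 kN·m
Load 2 — uniform load w=-9 kN/m over full span:
  M_2 = -w(L-x)²/2 = -(-9)·(16-(16/3))²/2 = 512 kN·m
Superposition: M = Σ M_i = 6656/27 kN·m ≈ 246.518519 kN·m

M(16/3) = 6656/27 kN·m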